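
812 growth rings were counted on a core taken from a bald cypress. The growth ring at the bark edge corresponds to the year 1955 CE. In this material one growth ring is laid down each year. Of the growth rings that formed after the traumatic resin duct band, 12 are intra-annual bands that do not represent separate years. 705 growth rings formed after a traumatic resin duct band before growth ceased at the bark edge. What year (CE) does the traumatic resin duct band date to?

1262 CE

There are 705 growth rings younger than the traumatic resin duct band.
Removing the 12 false growth rings leaves 705 − 12 = 693 true growth rings beyond the traumatic resin duct band.
1955 − 693 = 1262 CE.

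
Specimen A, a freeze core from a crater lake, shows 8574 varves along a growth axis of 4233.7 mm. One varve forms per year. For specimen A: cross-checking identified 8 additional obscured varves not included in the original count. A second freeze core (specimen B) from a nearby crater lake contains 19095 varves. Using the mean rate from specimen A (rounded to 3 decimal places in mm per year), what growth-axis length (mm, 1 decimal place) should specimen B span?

Specimen A: true varve count = 8574 + 8 = 8582.
A: Extension rate ≈ 4233.7 / 8582 = 0.493 mm/year.
For B, 0.493 mm/year × 19095 years = 9413.8 mm.

9413.8 mm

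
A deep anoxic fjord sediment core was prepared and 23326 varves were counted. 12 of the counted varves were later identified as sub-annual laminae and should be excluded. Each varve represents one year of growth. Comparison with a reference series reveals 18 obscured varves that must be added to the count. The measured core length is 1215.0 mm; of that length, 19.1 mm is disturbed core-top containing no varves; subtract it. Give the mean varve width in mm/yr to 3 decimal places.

After corrections the count is 23326 − 12 + 18 = 23332 varves.
The growth record spans 1215.0 − 19.1 = 1195.9 mm.
Mean rate = 1195.9 mm / 23332 years ≈ 0.051 mm/yr.

0.051 mm/yr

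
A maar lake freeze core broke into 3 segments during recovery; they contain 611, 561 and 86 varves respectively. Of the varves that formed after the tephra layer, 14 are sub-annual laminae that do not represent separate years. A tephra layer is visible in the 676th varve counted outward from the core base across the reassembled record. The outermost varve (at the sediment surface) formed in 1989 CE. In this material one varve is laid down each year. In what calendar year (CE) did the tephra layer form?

1421 CE

Total varves = 611 + 561 + 86 = 1258.
Between varve 676 and the sediment surface there are 1258 − 676 = 582 varves.
Excluding 14 false varves: 582 − 14 = 568.
Counting back 568 years from 1989 CE places the tephra layer in 1989 − 568 = 1421 CE.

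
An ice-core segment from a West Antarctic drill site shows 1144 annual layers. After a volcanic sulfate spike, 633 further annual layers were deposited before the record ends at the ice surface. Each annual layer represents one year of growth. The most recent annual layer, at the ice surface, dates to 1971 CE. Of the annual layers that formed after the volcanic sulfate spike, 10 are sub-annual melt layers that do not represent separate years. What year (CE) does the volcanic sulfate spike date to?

633 annual layers post-date the volcanic sulfate spike.
Removing the 10 false annual layers leaves 633 − 10 = 623 true annual layers beyond the volcanic sulfate spike.
The annual layer at the ice surface is 1971 CE, so the volcanic sulfate spike dates to 1971 − 623 = 1348 CE.

1348 CE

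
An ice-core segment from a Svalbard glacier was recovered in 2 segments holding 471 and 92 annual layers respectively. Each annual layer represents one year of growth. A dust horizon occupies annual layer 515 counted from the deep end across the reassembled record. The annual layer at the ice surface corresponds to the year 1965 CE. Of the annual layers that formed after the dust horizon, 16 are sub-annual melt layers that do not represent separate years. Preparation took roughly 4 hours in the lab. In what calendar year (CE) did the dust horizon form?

Total annual layers = 471 + 92 = 563.
The dust horizon sits at annual layer 515 from the deep end, so 563 − 515 = 48 annual layers formed after it.
48 − 16 false = 32 true annual layers after the dust horizon.
Counting back 32 years from 1965 CE places the dust horizon in 1965 − 32 = 1933 CE.

1933 CE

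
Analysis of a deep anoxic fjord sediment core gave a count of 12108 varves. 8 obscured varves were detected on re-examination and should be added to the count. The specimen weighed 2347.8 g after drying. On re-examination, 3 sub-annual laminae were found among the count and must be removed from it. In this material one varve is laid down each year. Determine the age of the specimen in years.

12113 years

True varve count = 12108 − 3 + 8 = 12113.
One varve per year makes the duration 12113 years.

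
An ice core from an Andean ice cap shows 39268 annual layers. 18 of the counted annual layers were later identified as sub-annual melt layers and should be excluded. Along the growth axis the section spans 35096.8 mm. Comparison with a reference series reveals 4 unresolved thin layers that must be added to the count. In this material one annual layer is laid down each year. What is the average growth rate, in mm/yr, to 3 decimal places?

0.894 mm/yr

After corrections the count is 39268 − 18 + 4 = 39254 annual layers.
35096.8 mm over 39254 years gives 35096.8 / 39254 ≈ 0.894 mm/yr.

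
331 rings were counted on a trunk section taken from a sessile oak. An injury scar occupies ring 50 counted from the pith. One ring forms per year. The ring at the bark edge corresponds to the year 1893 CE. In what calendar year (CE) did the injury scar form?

Between ring 50 and the bark edge there are 331 − 50 = 281 rings.
The ring at the bark edge is 1893 CE, so the injury scar dates to 1893 − 281 = 1612 CE.

1612 CE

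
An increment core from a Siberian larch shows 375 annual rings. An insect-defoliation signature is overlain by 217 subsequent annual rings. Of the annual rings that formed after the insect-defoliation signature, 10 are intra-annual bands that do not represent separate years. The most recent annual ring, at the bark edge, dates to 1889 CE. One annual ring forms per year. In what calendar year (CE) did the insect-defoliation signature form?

1682 CE

217 annual rings formed after the insect-defoliation signature.
Removing the 10 false annual rings leaves 217 − 10 = 207 true annual rings beyond the insect-defoliation signature.
Counting back 207 years from 1889 CE places the insect-defoliation signature in 1889 − 207 = 1682 CE.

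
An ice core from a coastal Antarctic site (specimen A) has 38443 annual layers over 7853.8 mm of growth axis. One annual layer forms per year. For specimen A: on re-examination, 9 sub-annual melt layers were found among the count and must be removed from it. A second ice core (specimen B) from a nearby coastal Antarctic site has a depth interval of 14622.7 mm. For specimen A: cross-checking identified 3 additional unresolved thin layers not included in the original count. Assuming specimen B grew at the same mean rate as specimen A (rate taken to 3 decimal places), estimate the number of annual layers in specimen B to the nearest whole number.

71680 annual layers

Specimen A: adjusted count: 38443 − 9 + 3 = 38437 annual layers.
A: Mean rate = 7853.8 mm / 38437 years ≈ 0.204 mm/year.
B spans 14622.7 / 0.204 = 71679.90 years ≈ 71680 annual layers.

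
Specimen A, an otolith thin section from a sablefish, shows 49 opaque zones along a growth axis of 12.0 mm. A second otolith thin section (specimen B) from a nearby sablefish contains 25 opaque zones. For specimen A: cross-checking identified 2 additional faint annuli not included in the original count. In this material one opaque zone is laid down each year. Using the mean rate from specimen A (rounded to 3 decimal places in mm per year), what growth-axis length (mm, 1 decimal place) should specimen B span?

Specimen A: adjusted count: 49 + 2 = 51 opaque zones.
A: Mean rate = 12.0 mm / 51 years ≈ 0.235 mm per year.
B's length ≈ 0.235 × 25 = 5.9 mm.

5.9 mm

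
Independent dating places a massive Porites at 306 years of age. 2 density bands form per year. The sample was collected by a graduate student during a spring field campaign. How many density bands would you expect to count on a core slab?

306 years at 2 density bands per year gives 306 × 2 = 612 density bands.
So 612 density bands should be present.

612 density bands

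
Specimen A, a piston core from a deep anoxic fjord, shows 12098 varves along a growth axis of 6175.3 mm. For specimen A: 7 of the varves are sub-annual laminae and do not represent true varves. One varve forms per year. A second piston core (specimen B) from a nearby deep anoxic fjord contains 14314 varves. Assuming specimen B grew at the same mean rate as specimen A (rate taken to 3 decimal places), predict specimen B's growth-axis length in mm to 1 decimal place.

Specimen A: correcting the raw count gives 12098 − 7 = 12091 true varves.
A: Mean rate = 6175.3 mm / 12091 years ≈ 0.511 mm per year.
B's length ≈ 0.511 × 14314 = 7314.5 mm.

7314.5 mm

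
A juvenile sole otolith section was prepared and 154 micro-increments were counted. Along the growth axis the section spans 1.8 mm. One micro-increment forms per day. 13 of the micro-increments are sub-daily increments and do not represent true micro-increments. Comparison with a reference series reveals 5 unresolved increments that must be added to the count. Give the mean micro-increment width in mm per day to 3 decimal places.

Adjusted count: 154 − 13 + 5 = 146 micro-increments.
Extension rate ≈ 1.8 / 146 = 0.012 mm per day.

0.012 mm per day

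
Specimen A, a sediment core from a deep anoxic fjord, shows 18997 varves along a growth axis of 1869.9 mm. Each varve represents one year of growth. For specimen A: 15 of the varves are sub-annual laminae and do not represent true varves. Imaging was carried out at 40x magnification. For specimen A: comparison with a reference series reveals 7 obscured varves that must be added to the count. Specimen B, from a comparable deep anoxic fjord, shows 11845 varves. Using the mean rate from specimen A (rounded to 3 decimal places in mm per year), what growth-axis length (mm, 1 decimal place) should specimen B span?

Specimen A: correcting the raw count gives 18997 − 15 + 7 = 18989 true varves.
A: Mean rate = 1869.9 mm / 18989 years ≈ 0.098 mm per year.
Length of B = 0.098 × 11845 = 1160.8 mm.

1160.8 mm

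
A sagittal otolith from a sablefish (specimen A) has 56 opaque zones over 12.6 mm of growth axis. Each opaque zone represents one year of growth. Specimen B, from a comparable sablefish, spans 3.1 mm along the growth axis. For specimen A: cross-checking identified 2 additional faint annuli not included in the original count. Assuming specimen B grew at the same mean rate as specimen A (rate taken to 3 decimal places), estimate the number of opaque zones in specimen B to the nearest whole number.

Specimen A: adjusted count: 56 + 2 = 58 opaque zones.
A: Mean rate = 12.6 mm / 58 years ≈ 0.217 mm/year.
For B, 3.1 / 0.217 = 14.29 years ≈ 14 opaque zones.

14 opaque zones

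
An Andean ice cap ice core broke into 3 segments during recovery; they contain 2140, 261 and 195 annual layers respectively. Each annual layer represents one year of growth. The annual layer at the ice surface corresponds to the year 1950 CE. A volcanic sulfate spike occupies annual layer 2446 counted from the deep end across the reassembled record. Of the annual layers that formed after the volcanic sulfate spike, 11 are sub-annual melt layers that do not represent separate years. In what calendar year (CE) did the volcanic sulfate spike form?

Total annual layers = 2140 + 261 + 195 = 2596.
The volcanic sulfate spike sits at annual layer 2446 from the deep end, so 2596 − 2446 = 150 annual layers formed after it.
Removing the 11 false annual layers leaves 150 − 11 = 139 true annual layers beyond the volcanic sulfate spike.
The annual layer at the ice surface is 1950 CE, so the volcanic sulfate spike dates to 1950 − 139 = 1811 CE.

1811 CE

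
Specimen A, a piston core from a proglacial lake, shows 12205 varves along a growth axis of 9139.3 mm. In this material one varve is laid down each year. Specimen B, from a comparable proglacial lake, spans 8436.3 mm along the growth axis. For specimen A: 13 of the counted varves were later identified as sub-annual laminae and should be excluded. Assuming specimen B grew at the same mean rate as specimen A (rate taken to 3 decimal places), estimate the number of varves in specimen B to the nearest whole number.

Specimen A: adjusted count: 12205 − 13 = 12192 varves.
A: 9139.3 mm over 12192 years gives 9139.3 / 12192 ≈ 0.750 mm/yr.
Specimen B: 8436.3 mm / 0.750 mm per year = 11248.40 years ≈ 11248 varves.

11248 varves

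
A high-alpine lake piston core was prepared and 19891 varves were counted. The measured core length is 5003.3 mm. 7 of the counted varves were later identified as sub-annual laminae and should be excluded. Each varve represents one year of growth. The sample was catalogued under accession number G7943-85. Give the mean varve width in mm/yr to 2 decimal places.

0.25 mm/yr

After corrections the count is 19891 − 7 = 19884 varves.
5003.3 mm over 19884 years gives 5003.3 / 19884 ≈ 0.25 mm/yr.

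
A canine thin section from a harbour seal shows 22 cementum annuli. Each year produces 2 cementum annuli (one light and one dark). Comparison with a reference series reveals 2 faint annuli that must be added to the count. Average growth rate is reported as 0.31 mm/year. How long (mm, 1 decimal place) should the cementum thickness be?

Adjusted count: 22 + 2 = 24 cementum annuli.
24 cementum annuli at 2 per year is 24 / 2 = 12 years.
Predicted length = 0.31 mm/year × 12 years = 3.7 mm.

3.7 mm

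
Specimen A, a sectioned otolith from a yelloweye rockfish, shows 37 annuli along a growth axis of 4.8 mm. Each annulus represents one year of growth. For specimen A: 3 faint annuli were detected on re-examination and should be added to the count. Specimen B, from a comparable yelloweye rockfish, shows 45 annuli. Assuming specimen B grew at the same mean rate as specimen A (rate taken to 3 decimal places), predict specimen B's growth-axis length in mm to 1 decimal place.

Specimen A: correcting the raw count gives 37 + 3 = 40 true annuli.
A: 4.8 mm over 40 years gives 4.8 / 40 ≈ 0.120 mm/year.
For B, 0.120 mm/year × 45 years = 5.4 mm.

5.4 mm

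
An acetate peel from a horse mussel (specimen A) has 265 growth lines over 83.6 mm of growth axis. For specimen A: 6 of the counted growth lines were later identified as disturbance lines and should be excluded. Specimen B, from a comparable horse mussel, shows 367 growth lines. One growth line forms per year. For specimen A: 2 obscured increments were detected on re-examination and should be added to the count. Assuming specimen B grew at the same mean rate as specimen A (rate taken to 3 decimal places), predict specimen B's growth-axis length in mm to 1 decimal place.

117.4 mm

Specimen A: adjusted count: 265 − 6 + 2 = 261 growth lines.
A: 83.6 mm over 261 years gives 83.6 / 261 ≈ 0.320 mm/yr.
Length of B = 0.320 × 367 = 117.4 mm.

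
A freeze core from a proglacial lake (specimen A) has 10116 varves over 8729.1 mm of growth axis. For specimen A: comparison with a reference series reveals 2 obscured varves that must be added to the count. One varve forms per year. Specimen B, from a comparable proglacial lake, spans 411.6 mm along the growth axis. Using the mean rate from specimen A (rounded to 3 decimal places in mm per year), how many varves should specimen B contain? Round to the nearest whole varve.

Specimen A: after corrections the count is 10116 + 2 = 10118 varves.
A: Extension rate ≈ 8729.1 / 10118 = 0.863 mm/yr.
For B, 411.6 / 0.863 = 476.94 years ≈ 477 varves.

477 varves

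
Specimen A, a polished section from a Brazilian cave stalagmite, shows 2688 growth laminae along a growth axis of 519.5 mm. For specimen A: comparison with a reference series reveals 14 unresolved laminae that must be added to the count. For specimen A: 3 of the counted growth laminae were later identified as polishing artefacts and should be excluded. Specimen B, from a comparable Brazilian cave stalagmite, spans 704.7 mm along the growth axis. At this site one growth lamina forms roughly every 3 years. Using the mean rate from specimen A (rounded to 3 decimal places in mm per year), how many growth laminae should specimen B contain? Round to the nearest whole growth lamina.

Specimen A: adjusted count: 2688 − 3 + 14 = 2699 growth laminae.
Specimen A: 2699 growth laminae at 3 years each span 2699 × 3 = 8097 years.
A: 519.5 mm over 8097 years gives 519.5 / 8097 ≈ 0.064 mm/yr.
For B, 704.7 / 0.064 = 11010.94 years; at 3 years per growth lamina that is 11010.94 / 3 ≈ 3670 growth laminae.

3670 growth laminae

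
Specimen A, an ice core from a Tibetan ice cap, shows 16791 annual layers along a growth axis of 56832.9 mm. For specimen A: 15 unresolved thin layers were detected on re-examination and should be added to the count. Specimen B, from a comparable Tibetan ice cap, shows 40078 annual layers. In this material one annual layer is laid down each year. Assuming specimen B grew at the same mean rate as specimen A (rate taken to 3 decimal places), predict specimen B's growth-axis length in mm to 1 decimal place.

Specimen A: true annual layer count = 16791 + 15 = 16806.
A: Mean rate = 56832.9 mm / 16806 years ≈ 3.382 mm/year.
For B, 3.382 mm/year × 40078 years = 135543.8 mm.

135543.8 mm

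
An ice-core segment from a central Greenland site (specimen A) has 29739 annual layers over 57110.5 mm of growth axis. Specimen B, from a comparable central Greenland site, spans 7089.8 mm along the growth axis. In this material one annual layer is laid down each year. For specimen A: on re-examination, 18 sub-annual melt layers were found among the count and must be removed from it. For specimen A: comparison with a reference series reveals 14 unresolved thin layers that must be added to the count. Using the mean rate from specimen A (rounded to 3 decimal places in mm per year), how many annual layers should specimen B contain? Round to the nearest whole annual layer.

3691 annual layers

Specimen A: true annual layer count = 29739 − 18 + 14 = 29735.
A: Mean rate = 57110.5 mm / 29735 years ≈ 1.921 mm per year.
Specimen B: 7089.8 mm / 1.921 mm per year = 3690.68 years ≈ 3691 annual layers.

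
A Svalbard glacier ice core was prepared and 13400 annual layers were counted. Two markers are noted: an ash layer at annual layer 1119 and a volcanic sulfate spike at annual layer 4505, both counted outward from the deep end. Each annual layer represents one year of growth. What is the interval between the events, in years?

3386 years

The two markers are separated by 4505 − 1119 = 3386 annual layers.
At one annual layer per year, 3386 years elapsed between them.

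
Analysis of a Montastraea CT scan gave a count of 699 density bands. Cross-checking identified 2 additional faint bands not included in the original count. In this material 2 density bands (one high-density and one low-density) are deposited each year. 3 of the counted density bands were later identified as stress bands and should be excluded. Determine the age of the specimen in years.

349 years

Adjusted count: 699 − 3 + 2 = 698 density bands.
With 2 density bands per year, 698 / 2 = 349 years.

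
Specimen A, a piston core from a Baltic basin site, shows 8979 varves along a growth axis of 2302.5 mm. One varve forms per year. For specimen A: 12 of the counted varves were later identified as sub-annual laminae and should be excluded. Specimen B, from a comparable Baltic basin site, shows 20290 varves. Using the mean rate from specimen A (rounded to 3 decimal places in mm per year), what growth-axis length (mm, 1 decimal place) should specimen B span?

5214.5 mm

Specimen A: true varve count = 8979 − 12 = 8967.
A: Mean rate = 2302.5 mm / 8967 years ≈ 0.257 mm/yr.
B's length ≈ 0.257 × 20290 = 5214.5 mm.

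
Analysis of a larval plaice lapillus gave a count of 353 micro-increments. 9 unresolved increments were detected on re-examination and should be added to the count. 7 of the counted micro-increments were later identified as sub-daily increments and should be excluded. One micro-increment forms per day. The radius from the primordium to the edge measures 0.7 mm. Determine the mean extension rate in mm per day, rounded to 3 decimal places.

After corrections the count is 353 − 7 + 9 = 355 micro-increments.
Mean rate = 0.7 mm / 355 days ≈ 0.002 mm per day.

0.002 mm per day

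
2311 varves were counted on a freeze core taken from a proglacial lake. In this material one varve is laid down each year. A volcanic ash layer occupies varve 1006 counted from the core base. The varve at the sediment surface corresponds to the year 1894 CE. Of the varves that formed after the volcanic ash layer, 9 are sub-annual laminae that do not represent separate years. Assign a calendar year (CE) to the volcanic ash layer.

598 CE

Between varve 1006 and the sediment surface there are 2311 − 1006 = 1305 varves.
1305 − 9 false = 1296 true varves after the volcanic ash layer.
Counting back 1296 years from 1894 CE places the volcanic ash layer in 1894 − 1296 = 598 CE.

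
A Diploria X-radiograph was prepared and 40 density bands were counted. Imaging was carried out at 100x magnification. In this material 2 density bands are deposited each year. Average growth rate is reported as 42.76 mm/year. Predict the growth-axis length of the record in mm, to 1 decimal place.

With 2 density bands per year, 40 / 2 = 20 years.
Predicted length = 42.76 mm/year × 20 years = 855.2 mm.

855.2 mm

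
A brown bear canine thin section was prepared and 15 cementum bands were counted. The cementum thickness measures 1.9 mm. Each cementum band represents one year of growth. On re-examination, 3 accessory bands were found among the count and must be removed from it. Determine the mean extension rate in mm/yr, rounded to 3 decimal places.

0.158 mm/yr

Correcting the raw count gives 15 − 3 = 12 true cementum bands.
1.9 mm over 12 years gives 1.9 / 12 ≈ 0.158 mm/yr.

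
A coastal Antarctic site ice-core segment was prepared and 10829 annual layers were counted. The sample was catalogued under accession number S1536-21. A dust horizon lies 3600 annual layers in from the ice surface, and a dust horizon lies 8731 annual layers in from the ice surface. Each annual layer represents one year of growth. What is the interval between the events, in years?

8731 − 3600 = 5131 annual layers lie between the two events.
That is 5131 years at one annual layer per year.

5131 years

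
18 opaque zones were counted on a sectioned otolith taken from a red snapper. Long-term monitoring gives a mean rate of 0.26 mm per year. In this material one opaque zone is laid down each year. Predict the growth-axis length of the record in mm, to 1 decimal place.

4.7 mm

18 years of growth are recorded.
Predicted length = 0.26 mm/year × 18 years = 4.7 mm.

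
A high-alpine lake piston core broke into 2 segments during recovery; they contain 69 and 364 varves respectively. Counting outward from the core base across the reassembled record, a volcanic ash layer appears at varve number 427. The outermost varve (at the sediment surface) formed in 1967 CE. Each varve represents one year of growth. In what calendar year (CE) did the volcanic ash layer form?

1961 CE

Total varves = 69 + 364 = 433.
The volcanic ash layer sits at varve 427 from the core base, so 433 − 427 = 6 varves formed after it.
The varve at the sediment surface is 1967 CE, so the volcanic ash layer dates to 1967 − 6 = 1961 CE.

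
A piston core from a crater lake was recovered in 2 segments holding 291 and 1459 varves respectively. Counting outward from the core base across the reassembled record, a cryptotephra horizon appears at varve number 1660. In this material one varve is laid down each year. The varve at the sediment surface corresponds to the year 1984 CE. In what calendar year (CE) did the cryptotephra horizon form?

1894 CE

Total varves = 291 + 1459 = 1750.
1750 − 1660 = 90 varves lie beyond the cryptotephra horizon toward the sediment surface.
Counting back 90 years from 1984 CE places the cryptotephra horizon in 1984 − 90 = 1894 CE.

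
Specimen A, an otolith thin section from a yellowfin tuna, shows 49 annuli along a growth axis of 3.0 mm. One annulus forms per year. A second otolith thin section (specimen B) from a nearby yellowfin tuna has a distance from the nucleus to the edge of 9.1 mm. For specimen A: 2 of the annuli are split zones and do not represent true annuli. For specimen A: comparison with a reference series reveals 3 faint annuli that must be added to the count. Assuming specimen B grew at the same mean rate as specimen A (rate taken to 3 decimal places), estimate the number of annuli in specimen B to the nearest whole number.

Specimen A: correcting the raw count gives 49 − 2 + 3 = 50 true annuli.
A: Mean rate = 3.0 mm / 50 years ≈ 0.060 mm/year.
B spans 9.1 / 0.060 = 151.67 years ≈ 152 annuli.

152 annuli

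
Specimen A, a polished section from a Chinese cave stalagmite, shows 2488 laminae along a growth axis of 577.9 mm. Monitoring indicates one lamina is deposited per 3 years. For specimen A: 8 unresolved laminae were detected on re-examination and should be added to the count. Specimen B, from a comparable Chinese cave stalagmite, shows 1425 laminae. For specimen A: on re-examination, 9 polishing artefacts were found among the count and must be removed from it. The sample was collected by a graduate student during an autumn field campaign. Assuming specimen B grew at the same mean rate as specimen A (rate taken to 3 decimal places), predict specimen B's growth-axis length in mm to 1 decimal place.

329.2 mm

Specimen A: after corrections the count is 2488 − 9 + 8 = 2487 laminae.
Specimen A: at 3 years per lamina, 2487 × 3 = 7461 years.
A: Extension rate ≈ 577.9 / 7461 = 0.077 mm/yr.
Specimen B: 1425 laminae at 3 years each span 1425 × 3 = 4275 years. Length of B = 0.077 × 4275 = 329.2 mm.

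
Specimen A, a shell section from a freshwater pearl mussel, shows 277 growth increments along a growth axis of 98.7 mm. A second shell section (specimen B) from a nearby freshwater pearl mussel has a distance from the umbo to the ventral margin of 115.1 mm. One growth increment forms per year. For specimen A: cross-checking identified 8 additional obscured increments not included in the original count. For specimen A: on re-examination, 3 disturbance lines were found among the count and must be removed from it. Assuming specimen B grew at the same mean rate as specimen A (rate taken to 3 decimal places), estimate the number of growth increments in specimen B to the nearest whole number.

329 growth increments

Specimen A: true growth increment count = 277 − 3 + 8 = 282.
A: 98.7 mm over 282 years gives 98.7 / 282 ≈ 0.350 mm/yr.
B spans 115.1 / 0.350 = 328.86 years ≈ 329 growth increments.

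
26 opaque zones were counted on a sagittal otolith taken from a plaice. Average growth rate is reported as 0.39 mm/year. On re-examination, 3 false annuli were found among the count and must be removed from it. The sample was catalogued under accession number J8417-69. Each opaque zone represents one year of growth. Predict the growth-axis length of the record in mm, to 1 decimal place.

Correcting the raw count gives 26 − 3 = 23 true opaque zones.
Length ≈ 0.39 × 23 = 9.0 mm.

9.0 mm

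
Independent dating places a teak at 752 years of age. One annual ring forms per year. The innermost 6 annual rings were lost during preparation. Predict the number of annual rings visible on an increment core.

Expected annual rings over 752 years: 752.
Less the 6 uncaptured annual rings: 752 − 6 = 746.

746 annual rings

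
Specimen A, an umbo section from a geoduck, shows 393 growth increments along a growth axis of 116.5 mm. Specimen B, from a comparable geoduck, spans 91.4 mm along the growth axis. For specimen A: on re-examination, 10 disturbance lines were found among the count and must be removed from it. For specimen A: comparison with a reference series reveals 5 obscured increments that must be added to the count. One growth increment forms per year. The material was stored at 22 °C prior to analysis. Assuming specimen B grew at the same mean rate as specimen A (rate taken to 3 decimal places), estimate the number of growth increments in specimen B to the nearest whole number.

305 growth increments

Specimen A: adjusted count: 393 − 10 + 5 = 388 growth increments.
A: Extension rate ≈ 116.5 / 388 = 0.300 mm/yr.
For B, 91.4 / 0.300 = 304.67 years ≈ 305 growth increments.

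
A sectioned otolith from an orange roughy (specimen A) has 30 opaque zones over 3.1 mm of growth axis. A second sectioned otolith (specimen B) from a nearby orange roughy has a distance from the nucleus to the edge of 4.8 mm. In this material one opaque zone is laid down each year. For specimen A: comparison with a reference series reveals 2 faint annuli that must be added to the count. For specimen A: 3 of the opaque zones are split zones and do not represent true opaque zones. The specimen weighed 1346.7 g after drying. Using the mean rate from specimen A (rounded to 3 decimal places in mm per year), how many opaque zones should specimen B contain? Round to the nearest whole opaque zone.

45 opaque zones

Specimen A: true opaque zone count = 30 − 3 + 2 = 29.
A: Extension rate ≈ 3.1 / 29 = 0.107 mm per year.
B spans 4.8 / 0.107 = 44.86 years ≈ 45 opaque zones.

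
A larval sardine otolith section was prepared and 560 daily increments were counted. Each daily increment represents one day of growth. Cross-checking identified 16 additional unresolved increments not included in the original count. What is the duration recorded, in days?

576 d

Correcting the raw count gives 560 + 16 = 576 true daily increments.
One daily increment per day makes the duration 576 days.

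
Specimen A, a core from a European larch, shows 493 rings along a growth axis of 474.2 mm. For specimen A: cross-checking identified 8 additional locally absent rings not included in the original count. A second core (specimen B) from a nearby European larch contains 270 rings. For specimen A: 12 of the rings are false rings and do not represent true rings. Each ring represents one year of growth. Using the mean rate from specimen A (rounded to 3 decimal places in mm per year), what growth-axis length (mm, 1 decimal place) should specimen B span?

261.9 mm

Specimen A: adjusted count: 493 − 12 + 8 = 489 rings.
A: Extension rate ≈ 474.2 / 489 = 0.970 mm/year.
For B, 0.970 mm/year × 270 years = 261.9 mm.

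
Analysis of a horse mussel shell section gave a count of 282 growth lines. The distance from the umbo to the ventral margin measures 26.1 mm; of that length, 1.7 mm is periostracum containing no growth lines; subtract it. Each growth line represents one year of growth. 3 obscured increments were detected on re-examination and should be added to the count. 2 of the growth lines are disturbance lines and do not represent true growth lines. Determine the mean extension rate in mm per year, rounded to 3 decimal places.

Adjusted count: 282 − 2 + 3 = 283 growth lines.
The growth record spans 26.1 − 1.7 = 24.4 mm.
24.4 mm over 283 years gives 24.4 / 283 ≈ 0.086 mm per year.

0.086 mm per year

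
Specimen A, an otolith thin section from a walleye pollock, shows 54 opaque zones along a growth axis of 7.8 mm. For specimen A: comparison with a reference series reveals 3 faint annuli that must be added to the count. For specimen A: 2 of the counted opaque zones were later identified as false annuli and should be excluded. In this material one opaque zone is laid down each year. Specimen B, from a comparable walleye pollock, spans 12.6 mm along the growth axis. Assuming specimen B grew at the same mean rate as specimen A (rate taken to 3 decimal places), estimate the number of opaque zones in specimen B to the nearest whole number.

89 opaque zones

Specimen A: correcting the raw count gives 54 − 2 + 3 = 55 true opaque zones.
A: 7.8 mm over 55 years gives 7.8 / 55 ≈ 0.142 mm/year.
For B, 12.6 / 0.142 = 88.73 years ≈ 89 opaque zones.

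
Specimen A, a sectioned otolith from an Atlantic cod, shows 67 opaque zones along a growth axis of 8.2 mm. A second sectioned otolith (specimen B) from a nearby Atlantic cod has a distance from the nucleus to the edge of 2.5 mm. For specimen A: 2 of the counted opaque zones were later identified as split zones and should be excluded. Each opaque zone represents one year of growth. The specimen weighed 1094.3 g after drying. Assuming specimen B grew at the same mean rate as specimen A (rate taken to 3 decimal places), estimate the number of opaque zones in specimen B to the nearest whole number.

Specimen A: true opaque zone count = 67 − 2 = 65.
A: 8.2 mm over 65 years gives 8.2 / 65 ≈ 0.126 mm/yr.
B spans 2.5 / 0.126 = 19.84 years ≈ 20 opaque zones.

20 opaque zones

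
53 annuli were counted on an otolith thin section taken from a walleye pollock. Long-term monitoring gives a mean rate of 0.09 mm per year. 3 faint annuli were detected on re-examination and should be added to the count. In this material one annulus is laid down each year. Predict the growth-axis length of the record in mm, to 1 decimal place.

5.0 mm

Adjusted count: 53 + 3 = 56 annuli.
Length ≈ 0.09 × 56 = 5.0 mm.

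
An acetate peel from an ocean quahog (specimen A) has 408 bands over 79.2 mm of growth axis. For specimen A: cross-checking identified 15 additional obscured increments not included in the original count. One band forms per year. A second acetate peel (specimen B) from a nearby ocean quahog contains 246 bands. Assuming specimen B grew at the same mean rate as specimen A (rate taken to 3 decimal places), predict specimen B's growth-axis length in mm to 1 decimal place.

Specimen A: adjusted count: 408 + 15 = 423 bands.
A: 79.2 mm over 423 years gives 79.2 / 423 ≈ 0.187 mm per year.
B's length ≈ 0.187 × 246 = 46.0 mm.

46.0 mm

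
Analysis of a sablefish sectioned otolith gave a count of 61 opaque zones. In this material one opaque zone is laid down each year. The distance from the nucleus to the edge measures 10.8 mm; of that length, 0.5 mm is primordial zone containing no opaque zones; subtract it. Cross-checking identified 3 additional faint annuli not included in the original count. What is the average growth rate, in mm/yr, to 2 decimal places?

0.16 mm/yr

True opaque zone count = 61 + 3 = 64.
Removing the 0.5 mm offcut leaves 10.8 − 0.5 = 10.3 mm.
Mean rate = 10.3 mm / 64 years ≈ 0.16 mm/yr.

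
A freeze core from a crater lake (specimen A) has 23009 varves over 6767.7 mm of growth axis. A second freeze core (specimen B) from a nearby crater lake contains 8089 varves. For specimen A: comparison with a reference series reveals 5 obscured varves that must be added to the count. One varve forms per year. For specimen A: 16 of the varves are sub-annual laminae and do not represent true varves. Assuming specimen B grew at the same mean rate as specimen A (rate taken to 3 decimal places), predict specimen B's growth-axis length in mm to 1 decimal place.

2378.2 mm

Specimen A: true varve count = 23009 − 16 + 5 = 22998.
A: Extension rate ≈ 6767.7 / 22998 = 0.294 mm per year.
Length of B = 0.294 × 8089 = 2378.2 mm.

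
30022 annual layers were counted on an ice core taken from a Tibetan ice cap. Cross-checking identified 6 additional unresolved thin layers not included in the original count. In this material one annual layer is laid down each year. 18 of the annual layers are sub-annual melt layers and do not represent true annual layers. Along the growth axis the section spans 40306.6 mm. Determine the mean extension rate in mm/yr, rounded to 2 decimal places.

True annual layer count = 30022 − 18 + 6 = 30010.
40306.6 mm over 30010 years gives 40306.6 / 30010 ≈ 1.34 mm/yr.

1.34 mm/yr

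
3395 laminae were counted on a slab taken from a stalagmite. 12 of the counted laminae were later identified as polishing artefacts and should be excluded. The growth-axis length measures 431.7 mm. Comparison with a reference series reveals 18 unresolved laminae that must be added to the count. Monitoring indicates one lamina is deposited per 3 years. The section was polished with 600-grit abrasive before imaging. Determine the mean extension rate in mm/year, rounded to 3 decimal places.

0.042 mm/year

True lamina count = 3395 − 12 + 18 = 3401.
Multiplying by 3 years per lamina: 3401 × 3 = 10203 years.
431.7 mm over 10203 years gives 431.7 / 10203 ≈ 0.042 mm/year.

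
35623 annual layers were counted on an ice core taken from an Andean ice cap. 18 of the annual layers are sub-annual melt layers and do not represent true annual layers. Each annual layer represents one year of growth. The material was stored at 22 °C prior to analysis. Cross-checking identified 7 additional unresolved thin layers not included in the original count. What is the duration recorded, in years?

Correcting the raw count gives 35623 − 18 + 7 = 35612 true annual layers.
At one annual layer per year, that is 35612 years.

35612 yr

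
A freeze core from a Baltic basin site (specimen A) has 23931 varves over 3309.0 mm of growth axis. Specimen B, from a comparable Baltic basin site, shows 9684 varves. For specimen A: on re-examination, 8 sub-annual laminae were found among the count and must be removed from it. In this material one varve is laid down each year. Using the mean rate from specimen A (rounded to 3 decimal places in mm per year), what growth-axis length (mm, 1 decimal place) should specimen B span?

1336.4 mm

Specimen A: correcting the raw count gives 23931 − 8 = 23923 true varves.
A: Extension rate ≈ 3309.0 / 23923 = 0.138 mm/yr.
Length of B = 0.138 × 9684 = 1336.4 mm.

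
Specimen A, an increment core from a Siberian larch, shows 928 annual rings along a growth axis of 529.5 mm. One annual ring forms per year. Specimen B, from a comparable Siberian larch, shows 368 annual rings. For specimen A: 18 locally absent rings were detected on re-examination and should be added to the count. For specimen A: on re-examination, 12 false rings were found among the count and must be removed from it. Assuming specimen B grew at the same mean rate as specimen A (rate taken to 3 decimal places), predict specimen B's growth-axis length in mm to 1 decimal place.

Specimen A: adjusted count: 928 − 12 + 18 = 934 annual rings.
A: 529.5 mm over 934 years gives 529.5 / 934 ≈ 0.567 mm per year.
For B, 0.567 mm/year × 368 years = 208.7 mm.

208.7 mm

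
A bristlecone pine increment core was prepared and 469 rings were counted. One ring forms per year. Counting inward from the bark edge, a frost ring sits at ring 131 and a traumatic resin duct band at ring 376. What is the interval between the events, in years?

245 years

The two markers are separated by 376 − 131 = 245 rings.
One ring per year makes the interval 245 years.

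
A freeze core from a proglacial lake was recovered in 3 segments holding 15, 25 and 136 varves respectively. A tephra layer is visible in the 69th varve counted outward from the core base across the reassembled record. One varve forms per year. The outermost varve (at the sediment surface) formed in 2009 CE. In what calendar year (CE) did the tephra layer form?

Total varves = 15 + 25 + 136 = 176.
The tephra layer sits at varve 69 from the core base, so 176 − 69 = 107 varves formed after it.
2009 − 107 = 1902 CE.

1902 CE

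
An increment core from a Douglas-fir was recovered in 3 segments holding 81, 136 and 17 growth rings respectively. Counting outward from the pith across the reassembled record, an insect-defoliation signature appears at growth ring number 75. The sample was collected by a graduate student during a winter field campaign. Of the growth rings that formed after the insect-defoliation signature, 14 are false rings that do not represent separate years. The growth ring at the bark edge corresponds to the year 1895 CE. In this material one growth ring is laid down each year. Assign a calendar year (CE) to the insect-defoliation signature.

1750 CE

Total growth rings = 81 + 136 + 17 = 234.
Between growth ring 75 and the bark edge there are 234 − 75 = 159 growth rings.
159 − 14 false = 145 true growth rings after the insect-defoliation signature.
The growth ring at the bark edge is 1895 CE, so the insect-defoliation signature dates to 1895 − 145 = 1750 CE.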